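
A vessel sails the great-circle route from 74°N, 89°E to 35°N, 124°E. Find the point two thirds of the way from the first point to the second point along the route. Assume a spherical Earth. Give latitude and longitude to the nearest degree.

Convert each endpoint to a unit vector on the sphere (x = cos φ cos λ, y = cos φ sin λ, z = sin φ).
The central angle between the endpoints is δ = arccos(p₁·p₂) ≈ 0.743 rad (42.6°).
Interpolate at f = 2/3 with slerp weights a = sin((1−f)δ)/sin δ ≈ 0.362, b = sin(fδ)/sin δ ≈ 0.703.
p = a·p₁ + b·p₂ ≈ (-0.320, 0.577, 0.751); φ = arcsin(p_z) ≈ 48.71°, λ = atan2(p_y, p_x) ≈ 119.02°.

≈ 49°N, 119°E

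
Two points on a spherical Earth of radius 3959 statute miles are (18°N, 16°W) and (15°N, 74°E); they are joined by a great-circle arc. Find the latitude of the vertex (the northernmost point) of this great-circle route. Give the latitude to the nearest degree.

The great circle lies in the plane with unit normal n̂ = (p₁ × p₂)/|p₁ × p₂|.
Here n̂_z ≈ +0.922; the vertex latitude is φ_max = arccos|n̂_z| ≈ 22.8°.
Check via Clairaut: cos φ_max = |cos φ₁| · sin C = cos(18.0°)·sin(75.7°) ≈ 0.922, again giving ≈ 22.8°.

≈ 23°N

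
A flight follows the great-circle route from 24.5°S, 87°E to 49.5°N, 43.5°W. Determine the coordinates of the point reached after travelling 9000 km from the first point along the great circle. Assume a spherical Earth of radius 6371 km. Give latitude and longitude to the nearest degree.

From cos δ = sin φ₁ sin φ₂ + cos φ₁ cos φ₂ cos Δλ, the central angle is δ ≈ 2.345 rad (134.4°). The total great-circle distance is δ·R ≈ 2.345 × 6371 ≈ 14940 km, so the target fraction is f = 9000/14940 ≈ 0.602.
Interpolate at f ≈ 0.602 with slerp weights a = sin((1−f)δ)/sin δ ≈ 1.123, b = sin(fδ)/sin δ ≈ 1.381.
p = a·p₁ + b·p₂ ≈ (0.704, 0.403, 0.585); φ = arcsin(p_z) ≈ 35.77°, λ = atan2(p_y, p_x) ≈ 29.79°.

≈ 36°N, 30°E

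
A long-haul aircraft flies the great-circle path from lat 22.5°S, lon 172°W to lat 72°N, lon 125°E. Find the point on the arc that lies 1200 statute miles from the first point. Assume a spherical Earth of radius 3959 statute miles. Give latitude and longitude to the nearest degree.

≈ lat 6°S, lon 177°W

Write both endpoints as unit vectors p₁, p₂ with components (cos φ cos λ, cos φ sin λ, sin φ).
The central angle between the endpoints is δ = arccos(p₁·p₂) ≈ 1.807 rad (103.6°). The total great-circle distance is δ·R ≈ 1.807 × 3959 ≈ 7155 mi, so the target fraction is f = 1200/7155 ≈ 0.168.
Interpolate at f ≈ 0.168 with slerp weights a = sin((1−f)δ)/sin δ ≈ 1.026, b = sin(fδ)/sin δ ≈ 0.307.
p = a·p₁ + b·p₂ ≈ (-0.993, -0.054, -0.101); φ = arcsin(p_z) ≈ -5.78°, λ = atan2(p_y, p_x) ≈ -176.87°.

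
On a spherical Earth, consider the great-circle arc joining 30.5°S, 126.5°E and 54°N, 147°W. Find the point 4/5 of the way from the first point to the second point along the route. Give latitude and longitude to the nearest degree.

≈ 42°N, 175°W

The haversine formula gives a central angle δ ≈ 1.960 rad (112.3°) between the endpoints.
Interpolate at f = 4/5 with slerp weights a = sin((1−f)δ)/sin δ ≈ 0.413, b = sin(fδ)/sin δ ≈ 1.081.
p = a·p₁ + b·p₂ ≈ (-0.745, -0.060, 0.665); φ = arcsin(p_z) ≈ 41.67°, λ = atan2(p_y, p_x) ≈ -175.39°.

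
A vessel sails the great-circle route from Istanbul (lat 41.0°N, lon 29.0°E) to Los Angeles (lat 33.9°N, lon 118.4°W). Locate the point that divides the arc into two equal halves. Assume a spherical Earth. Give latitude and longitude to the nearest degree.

≈ lat 70°N, lon 54°W

The haversine formula gives a central angle δ ≈ 1.733 rad (99.3°) between the endpoints.
Interpolate at f = 1/2 with slerp weights a = sin((1−f)δ)/sin δ ≈ 0.772, b = sin(fδ)/sin δ ≈ 0.772.
p = a·p₁ + b·p₂ ≈ (0.205, -0.281, 0.937); φ = arcsin(p_z) ≈ 69.63°, λ = atan2(p_y, p_x) ≈ -53.93°.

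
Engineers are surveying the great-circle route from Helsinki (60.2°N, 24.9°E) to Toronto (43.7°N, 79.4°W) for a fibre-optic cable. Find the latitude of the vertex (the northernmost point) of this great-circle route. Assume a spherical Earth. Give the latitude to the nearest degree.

≈ 66°N

The great circle lies in the plane with unit normal n̂ = (p₁ × p₂)/|p₁ × p₂|.
Here n̂_z ≈ -0.405; the vertex latitude is φ_max = arccos|n̂_z| ≈ 66.1°.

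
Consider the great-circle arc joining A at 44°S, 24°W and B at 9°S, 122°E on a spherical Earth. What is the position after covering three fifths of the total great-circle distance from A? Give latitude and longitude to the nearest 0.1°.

Write both endpoints as unit vectors p₁, p₂ with components (cos φ cos λ, cos φ sin λ, sin φ).
The central angle between the endpoints is δ = arccos(p₁·p₂) ≈ 2.072 rad (118.7°).
Interpolate at f = 3/5 with slerp weights a = sin((1−f)δ)/sin δ ≈ 0.840, b = sin(fδ)/sin δ ≈ 1.079.
p = a·p₁ + b·p₂ ≈ (-0.013, 0.658, -0.753); φ = arcsin(p_z) ≈ -48.82°, λ = atan2(p_y, p_x) ≈ 91.11°.

≈ 48.8°S, 91.1°E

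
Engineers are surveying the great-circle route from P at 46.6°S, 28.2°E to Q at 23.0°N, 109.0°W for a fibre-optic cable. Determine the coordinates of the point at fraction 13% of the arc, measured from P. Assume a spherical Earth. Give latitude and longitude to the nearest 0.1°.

≈ 49.7°S, 1.5°E

Convert each endpoint to a unit vector on the sphere (x = cos φ cos λ, y = cos φ sin λ, z = sin φ).
The central angle between the endpoints is δ = arccos(p₁·p₂) ≈ 2.416 rad (138.4°).
Interpolate at f = 0.13 with slerp weights a = sin((1−f)δ)/sin δ ≈ 1.299, b = sin(fδ)/sin δ ≈ 0.465.
p = a·p₁ + b·p₂ ≈ (0.647, 0.017, -0.762); φ = arcsin(p_z) ≈ -49.65°, λ = atan2(p_y, p_x) ≈ 1.48°.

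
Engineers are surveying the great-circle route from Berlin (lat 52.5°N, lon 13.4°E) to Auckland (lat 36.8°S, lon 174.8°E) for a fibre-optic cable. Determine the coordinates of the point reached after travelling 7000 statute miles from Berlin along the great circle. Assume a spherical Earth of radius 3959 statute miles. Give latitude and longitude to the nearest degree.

≈ lat 15°N, lon 146°E

Write both endpoints as unit vectors p₁, p₂ with components (cos φ cos λ, cos φ sin λ, sin φ).
The central angle between the endpoints is δ = arccos(p₁·p₂) ≈ 2.785 rad (159.6°). The total great-circle distance is δ·R ≈ 2.785 × 3959 ≈ 11027 mi, so the target fraction is f = 7000/11027 ≈ 0.635.
Interpolate at f ≈ 0.635 with slerp weights a = sin((1−f)δ)/sin δ ≈ 2.440, b = sin(fδ)/sin δ ≈ 2.812.
p = a·p₁ + b·p₂ ≈ (-0.798, 0.548, 0.251); φ = arcsin(p_z) ≈ 14.53°, λ = atan2(p_y, p_x) ≈ 145.50°.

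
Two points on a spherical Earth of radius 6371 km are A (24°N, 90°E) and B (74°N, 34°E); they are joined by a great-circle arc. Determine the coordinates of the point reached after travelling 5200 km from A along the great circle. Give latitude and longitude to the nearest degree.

Convert each endpoint to a unit vector on the sphere (x = cos φ cos λ, y = cos φ sin λ, z = sin φ).
The central angle between the endpoints is δ = arccos(p₁·p₂) ≈ 1.010 rad (57.9°). The total great-circle distance is δ·R ≈ 1.010 × 6371 ≈ 6435 km, so the target fraction is f = 5200/6435 ≈ 0.808.
Interpolate at f ≈ 0.808 with slerp weights a = sin((1−f)δ)/sin δ ≈ 0.228, b = sin(fδ)/sin δ ≈ 0.860.
p = a·p₁ + b·p₂ ≈ (0.197, 0.340, 0.919); φ = arcsin(p_z) ≈ 66.85°, λ = atan2(p_y, p_x) ≈ 60.00°.

≈ (67°N, 60°E)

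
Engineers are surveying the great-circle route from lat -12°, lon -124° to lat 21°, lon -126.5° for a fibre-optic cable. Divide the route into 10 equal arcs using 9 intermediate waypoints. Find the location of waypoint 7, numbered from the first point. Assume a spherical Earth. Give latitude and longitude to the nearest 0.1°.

Convert each endpoint to a unit vector on the sphere (x = cos φ cos λ, y = cos φ sin λ, z = sin φ).
The central angle between the endpoints is δ = arccos(p₁·p₂) ≈ 0.578 rad (33.1°).
Interpolate at f = 7/10 with slerp weights a = sin((1−f)δ)/sin δ ≈ 0.316, b = sin(fδ)/sin δ ≈ 0.720.
p = a·p₁ + b·p₂ ≈ (-0.573, -0.797, 0.193); φ = arcsin(p_z) ≈ 11.10°, λ = atan2(p_y, p_x) ≈ -125.71°.

≈ lat 11.1°, lon -125.7°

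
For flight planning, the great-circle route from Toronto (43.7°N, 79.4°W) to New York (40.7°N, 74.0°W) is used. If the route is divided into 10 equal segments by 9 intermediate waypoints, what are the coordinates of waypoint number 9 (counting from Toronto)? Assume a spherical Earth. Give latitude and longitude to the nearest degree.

Convert each endpoint to a unit vector on the sphere (x = cos φ cos λ, y = cos φ sin λ, z = sin φ).
The central angle between the endpoints is δ = arccos(p₁·p₂) ≈ 0.087 rad (5.0°).
Interpolate at f = 9/10 with slerp weights a = sin((1−f)δ)/sin δ ≈ 0.100, b = sin(fδ)/sin δ ≈ 0.900.
p = a·p₁ + b·p₂ ≈ (0.201, -0.727, 0.656); φ = arcsin(p_z) ≈ 41.01°, λ = atan2(p_y, p_x) ≈ -74.52°.

≈ 41°N, 75°W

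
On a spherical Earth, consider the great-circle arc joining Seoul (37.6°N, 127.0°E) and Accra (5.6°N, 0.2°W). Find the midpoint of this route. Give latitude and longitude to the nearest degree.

Write both endpoints as unit vectors p₁, p₂ with components (cos φ cos λ, cos φ sin λ, sin φ).
The central angle between the endpoints is δ = arccos(p₁·p₂) ≈ 2.001 rad (114.7°).
Interpolate at f = 1/2 with slerp weights a = sin((1−f)δ)/sin δ ≈ 0.926, b = sin(fδ)/sin δ ≈ 0.926.
p = a·p₁ + b·p₂ ≈ (0.480, 0.583, 0.656); φ = arcsin(p_z) ≈ 40.96°, λ = atan2(p_y, p_x) ≈ 50.52°.

≈ 41°N, 51°E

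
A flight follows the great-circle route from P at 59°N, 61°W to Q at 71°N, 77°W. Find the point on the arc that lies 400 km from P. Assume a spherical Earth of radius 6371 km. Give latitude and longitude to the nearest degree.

Write both endpoints as unit vectors p₁, p₂ with components (cos φ cos λ, cos φ sin λ, sin φ).
The central angle between the endpoints is δ = arccos(p₁·p₂) ≈ 0.239 rad (13.7°). The total great-circle distance is δ·R ≈ 0.239 × 6371 ≈ 1521 km, so the target fraction is f = 400/1521 ≈ 0.263.
Interpolate at f ≈ 0.263 with slerp weights a = sin((1−f)δ)/sin δ ≈ 0.740, b = sin(fδ)/sin δ ≈ 0.265.
p = a·p₁ + b·p₂ ≈ (0.204, -0.418, 0.885); φ = arcsin(p_z) ≈ 62.30°, λ = atan2(p_y, p_x) ≈ -63.94°.

≈ 62°N, 64°W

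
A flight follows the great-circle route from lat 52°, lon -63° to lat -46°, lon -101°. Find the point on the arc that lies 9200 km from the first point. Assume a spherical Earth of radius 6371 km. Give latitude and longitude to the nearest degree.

From cos δ = sin φ₁ sin φ₂ + cos φ₁ cos φ₂ cos Δλ, the central angle is δ ≈ 1.803 rad (103.3°). The total great-circle distance is δ·R ≈ 1.803 × 6371 ≈ 11485 km, so the target fraction is f = 9200/11485 ≈ 0.801.
Interpolate at f ≈ 0.801 with slerp weights a = sin((1−f)δ)/sin δ ≈ 0.361, b = sin(fδ)/sin δ ≈ 1.019.
p = a·p₁ + b·p₂ ≈ (-0.034, -0.893, -0.449); φ = arcsin(p_z) ≈ -26.68°, λ = atan2(p_y, p_x) ≈ -92.20°.

≈ lat -27°, lon -92°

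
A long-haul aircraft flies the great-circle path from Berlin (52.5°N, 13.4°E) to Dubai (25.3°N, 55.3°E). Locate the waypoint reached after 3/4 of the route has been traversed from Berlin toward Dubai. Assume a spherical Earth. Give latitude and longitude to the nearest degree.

≈ (33°N, 48°E)

Write both endpoints as unit vectors p₁, p₂ with components (cos φ cos λ, cos φ sin λ, sin φ).
The central angle between the endpoints is δ = arccos(p₁·p₂) ≈ 0.725 rad (41.5°).
Interpolate at f = 3/4 with slerp weights a = sin((1−f)δ)/sin δ ≈ 0.272, b = sin(fδ)/sin δ ≈ 0.780.
p = a·p₁ + b·p₂ ≈ (0.562, 0.618, 0.549); φ = arcsin(p_z) ≈ 33.30°, λ = atan2(p_y, p_x) ≈ 47.70°.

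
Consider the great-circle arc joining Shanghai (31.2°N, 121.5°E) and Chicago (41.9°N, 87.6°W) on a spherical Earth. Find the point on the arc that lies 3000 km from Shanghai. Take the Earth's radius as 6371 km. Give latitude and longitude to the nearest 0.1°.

≈ (55.3°N, 138.7°E)

Write both endpoints as unit vectors p₁, p₂ with components (cos φ cos λ, cos φ sin λ, sin φ).
The central angle between the endpoints is δ = arccos(p₁·p₂) ≈ 1.783 rad (102.1°). The total great-circle distance is δ·R ≈ 1.783 × 6371 ≈ 11358 km, so the target fraction is f = 3000/11358 ≈ 0.264.
Interpolate at f ≈ 0.264 with slerp weights a = sin((1−f)δ)/sin δ ≈ 0.989, b = sin(fδ)/sin δ ≈ 0.464.
p = a·p₁ + b·p₂ ≈ (-0.427, 0.376, 0.822); φ = arcsin(p_z) ≈ 55.30°, λ = atan2(p_y, p_x) ≈ 138.66°.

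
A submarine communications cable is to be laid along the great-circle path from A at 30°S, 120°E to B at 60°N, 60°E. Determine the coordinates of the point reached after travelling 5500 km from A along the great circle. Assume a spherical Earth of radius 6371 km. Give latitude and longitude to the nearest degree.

Convert each endpoint to a unit vector on the sphere (x = cos φ cos λ, y = cos φ sin λ, z = sin φ).
The central angle between the endpoints is δ = arccos(p₁·p₂) ≈ 1.789 rad (102.5°). The total great-circle distance is δ·R ≈ 1.789 × 6371 ≈ 11398 km, so the target fraction is f = 5500/11398 ≈ 0.483.
Interpolate at f ≈ 0.483 with slerp weights a = sin((1−f)δ)/sin δ ≈ 0.818, b = sin(fδ)/sin δ ≈ 0.778.
p = a·p₁ + b·p₂ ≈ (-0.160, 0.951, 0.265); φ = arcsin(p_z) ≈ 15.36°, λ = atan2(p_y, p_x) ≈ 99.54°.

≈ 15°N, 100°E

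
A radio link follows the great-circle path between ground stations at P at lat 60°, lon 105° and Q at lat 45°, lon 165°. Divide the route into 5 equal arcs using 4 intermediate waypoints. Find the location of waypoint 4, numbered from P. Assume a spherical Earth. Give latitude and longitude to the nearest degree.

From cos δ = sin φ₁ sin φ₂ + cos φ₁ cos φ₂ cos Δλ, the central angle is δ ≈ 0.661 rad (37.9°).
Interpolate at f = 4/5 with slerp weights a = sin((1−f)δ)/sin δ ≈ 0.215, b = sin(fδ)/sin δ ≈ 0.822.
p = a·p₁ + b·p₂ ≈ (-0.589, 0.254, 0.767); φ = arcsin(p_z) ≈ 50.09°, λ = atan2(p_y, p_x) ≈ 156.67°.

≈ lat 50°, lon 157°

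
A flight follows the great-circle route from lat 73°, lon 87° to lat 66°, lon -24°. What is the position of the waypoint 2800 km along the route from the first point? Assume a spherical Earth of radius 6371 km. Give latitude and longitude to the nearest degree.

Convert each endpoint to a unit vector on the sphere (x = cos φ cos λ, y = cos φ sin λ, z = sin φ).
The central angle between the endpoints is δ = arccos(p₁·p₂) ≈ 0.590 rad (33.8°). The total great-circle distance is δ·R ≈ 0.590 × 6371 ≈ 3758 km, so the target fraction is f = 2800/3758 ≈ 0.745.
Interpolate at f ≈ 0.745 with slerp weights a = sin((1−f)δ)/sin δ ≈ 0.269, b = sin(fδ)/sin δ ≈ 0.765.
p = a·p₁ + b·p₂ ≈ (0.288, -0.048, 0.956); φ = arcsin(p_z) ≈ 73.00°, λ = atan2(p_y, p_x) ≈ -9.43°.

≈ lat 73°, lon -9°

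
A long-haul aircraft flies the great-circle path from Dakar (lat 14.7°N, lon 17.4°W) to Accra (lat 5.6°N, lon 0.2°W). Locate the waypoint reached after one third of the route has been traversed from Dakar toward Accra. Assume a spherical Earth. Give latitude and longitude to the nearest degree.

≈ lat 12°N, lon 12°W

Convert each endpoint to a unit vector on the sphere (x = cos φ cos λ, y = cos φ sin λ, z = sin φ).
The central angle between the endpoints is δ = arccos(p₁·p₂) ≈ 0.335 rad (19.2°).
Interpolate at f = 1/3 with slerp weights a = sin((1−f)δ)/sin δ ≈ 0.674, b = sin(fδ)/sin δ ≈ 0.339.
p = a·p₁ + b·p₂ ≈ (0.959, -0.196, 0.204); φ = arcsin(p_z) ≈ 11.77°, λ = atan2(p_y, p_x) ≈ -11.55°.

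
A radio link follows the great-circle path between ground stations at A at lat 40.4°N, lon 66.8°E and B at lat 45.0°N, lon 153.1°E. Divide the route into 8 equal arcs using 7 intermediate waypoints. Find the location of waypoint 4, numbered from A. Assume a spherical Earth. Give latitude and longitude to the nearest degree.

≈ lat 52°N, lon 108°E

Write both endpoints as unit vectors p₁, p₂ with components (cos φ cos λ, cos φ sin λ, sin φ).
The central angle between the endpoints is δ = arccos(p₁·p₂) ≈ 1.055 rad (60.5°).
Interpolate at f = 4/8 with slerp weights a = sin((1−f)δ)/sin δ ≈ 0.579, b = sin(fδ)/sin δ ≈ 0.579.
p = a·p₁ + b·p₂ ≈ (-0.191, 0.590, 0.784); φ = arcsin(p_z) ≈ 51.65°, λ = atan2(p_y, p_x) ≈ 107.96°.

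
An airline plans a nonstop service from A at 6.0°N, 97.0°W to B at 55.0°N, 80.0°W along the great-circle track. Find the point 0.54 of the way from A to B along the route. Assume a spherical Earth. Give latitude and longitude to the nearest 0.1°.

≈ 32.7°N, 90.2°W

Write both endpoints as unit vectors p₁, p₂ with components (cos φ cos λ, cos φ sin λ, sin φ).
The central angle between the endpoints is δ = arccos(p₁·p₂) ≈ 0.888 rad (50.9°).
Interpolate at f = 0.54 with slerp weights a = sin((1−f)δ)/sin δ ≈ 0.512, b = sin(fδ)/sin δ ≈ 0.595.
p = a·p₁ + b·p₂ ≈ (-0.003, -0.841, 0.541); φ = arcsin(p_z) ≈ 32.73°, λ = atan2(p_y, p_x) ≈ -90.19°.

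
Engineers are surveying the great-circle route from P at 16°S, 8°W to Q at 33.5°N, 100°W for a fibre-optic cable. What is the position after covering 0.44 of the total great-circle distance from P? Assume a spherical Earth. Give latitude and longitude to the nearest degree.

≈ 9°N, 45°W

Convert each endpoint to a unit vector on the sphere (x = cos φ cos λ, y = cos φ sin λ, z = sin φ).
The central angle between the endpoints is δ = arccos(p₁·p₂) ≈ 1.752 rad (100.4°).
Interpolate at f = 0.44 with slerp weights a = sin((1−f)δ)/sin δ ≈ 0.845, b = sin(fδ)/sin δ ≈ 0.708.
p = a·p₁ + b·p₂ ≈ (0.702, -0.695, 0.158); φ = arcsin(p_z) ≈ 9.09°, λ = atan2(p_y, p_x) ≈ -44.71°.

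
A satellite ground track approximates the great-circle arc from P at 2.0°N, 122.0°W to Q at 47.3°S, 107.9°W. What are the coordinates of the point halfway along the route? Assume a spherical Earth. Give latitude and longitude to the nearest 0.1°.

≈ 22.8°S, 116.3°W

From cos δ = sin φ₁ sin φ₂ + cos φ₁ cos φ₂ cos Δλ, the central angle is δ ≈ 0.887 rad (50.8°).
Interpolate at f = 1/2 with slerp weights a = sin((1−f)δ)/sin δ ≈ 0.554, b = sin(fδ)/sin δ ≈ 0.554.
p = a·p₁ + b·p₂ ≈ (-0.409, -0.826, -0.388); φ = arcsin(p_z) ≈ -22.80°, λ = atan2(p_y, p_x) ≈ -116.31°.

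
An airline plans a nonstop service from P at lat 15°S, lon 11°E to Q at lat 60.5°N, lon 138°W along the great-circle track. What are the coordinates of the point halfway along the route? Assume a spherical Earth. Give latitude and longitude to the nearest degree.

≈ lat 46°N, lon 14°W

The haversine formula gives a central angle δ ≈ 2.256 rad (129.3°) between the endpoints.
Interpolate at f = 1/2 with slerp weights a = sin((1−f)δ)/sin δ ≈ 1.167, b = sin(fδ)/sin δ ≈ 1.167.
p = a·p₁ + b·p₂ ≈ (0.680, -0.169, 0.714); φ = arcsin(p_z) ≈ 45.54°, λ = atan2(p_y, p_x) ≈ -14.00°.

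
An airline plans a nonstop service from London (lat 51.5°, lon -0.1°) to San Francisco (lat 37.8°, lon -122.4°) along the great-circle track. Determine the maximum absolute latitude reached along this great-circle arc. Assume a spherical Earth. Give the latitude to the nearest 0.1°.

The great circle lies in the plane with unit normal n̂ = (p₁ × p₂)/|p₁ × p₂|.
Here n̂_z ≈ -0.426; the vertex latitude is φ_max = arccos|n̂_z| ≈ 64.8°.

≈ 64.8°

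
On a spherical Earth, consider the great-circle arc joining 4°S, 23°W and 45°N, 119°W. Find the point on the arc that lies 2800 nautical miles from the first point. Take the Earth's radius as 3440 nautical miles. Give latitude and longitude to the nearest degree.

The haversine formula gives a central angle δ ≈ 1.694 rad (97.1°) between the endpoints. The total great-circle distance is δ·R ≈ 1.694 × 3440 ≈ 5828 nmi, so the target fraction is f = 2800/5828 ≈ 0.480.
Interpolate at f ≈ 0.480 with slerp weights a = sin((1−f)δ)/sin δ ≈ 0.777, b = sin(fδ)/sin δ ≈ 0.733.
p = a·p₁ + b·p₂ ≈ (0.462, -0.756, 0.464); φ = arcsin(p_z) ≈ 27.63°, λ = atan2(p_y, p_x) ≈ -58.56°.

≈ 28°N, 59°W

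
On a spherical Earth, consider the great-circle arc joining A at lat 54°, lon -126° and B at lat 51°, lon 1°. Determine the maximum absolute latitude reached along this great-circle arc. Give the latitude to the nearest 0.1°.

≈ 71.1°

The great circle lies in the plane with unit normal n̂ = (p₁ × p₂)/|p₁ × p₂|.
Here n̂_z ≈ +0.323; the vertex latitude is φ_max = arccos|n̂_z| ≈ 71.1°.
Check via Clairaut: cos φ_max = |cos φ₁| · sin C = cos(54.0°)·sin(33.4°) ≈ 0.323, again giving ≈ 71.1°.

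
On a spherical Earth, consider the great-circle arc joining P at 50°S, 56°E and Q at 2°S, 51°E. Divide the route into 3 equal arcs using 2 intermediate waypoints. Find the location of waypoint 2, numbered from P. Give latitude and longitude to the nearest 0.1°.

≈ 18.0°S, 52.3°E

Convert each endpoint to a unit vector on the sphere (x = cos φ cos λ, y = cos φ sin λ, z = sin φ).
The central angle between the endpoints is δ = arccos(p₁·p₂) ≈ 0.841 rad (48.2°).
Interpolate at f = 2/3 with slerp weights a = sin((1−f)δ)/sin δ ≈ 0.371, b = sin(fδ)/sin δ ≈ 0.713.
p = a·p₁ + b·p₂ ≈ (0.582, 0.752, -0.309); φ = arcsin(p_z) ≈ -18.02°, λ = atan2(p_y, p_x) ≈ 52.25°.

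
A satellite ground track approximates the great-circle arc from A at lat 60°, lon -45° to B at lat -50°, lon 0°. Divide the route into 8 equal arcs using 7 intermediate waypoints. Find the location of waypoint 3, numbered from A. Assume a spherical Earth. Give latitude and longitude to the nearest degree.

Write both endpoints as unit vectors p₁, p₂ with components (cos φ cos λ, cos φ sin λ, sin φ).
The central angle between the endpoints is δ = arccos(p₁·p₂) ≈ 2.022 rad (115.9°).
Interpolate at f = 3/8 with slerp weights a = sin((1−f)δ)/sin δ ≈ 1.059, b = sin(fδ)/sin δ ≈ 0.764.
p = a·p₁ + b·p₂ ≈ (0.866, -0.375, 0.332); φ = arcsin(p_z) ≈ 19.39°, λ = atan2(p_y, p_x) ≈ -23.39°.

≈ lat 19°, lon -23°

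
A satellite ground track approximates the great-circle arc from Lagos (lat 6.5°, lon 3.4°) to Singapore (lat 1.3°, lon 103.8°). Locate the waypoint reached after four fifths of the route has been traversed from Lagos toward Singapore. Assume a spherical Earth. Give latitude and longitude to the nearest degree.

≈ lat 4°, lon 84°

Write both endpoints as unit vectors p₁, p₂ with components (cos φ cos λ, cos φ sin λ, sin φ).
The central angle between the endpoints is δ = arccos(p₁·p₂) ≈ 1.748 rad (100.2°).
Interpolate at f = 4/5 with slerp weights a = sin((1−f)δ)/sin δ ≈ 0.348, b = sin(fδ)/sin δ ≈ 1.001.
p = a·p₁ + b·p₂ ≈ (0.107, 0.992, 0.062); φ = arcsin(p_z) ≈ 3.56°, λ = atan2(p_y, p_x) ≈ 83.87°.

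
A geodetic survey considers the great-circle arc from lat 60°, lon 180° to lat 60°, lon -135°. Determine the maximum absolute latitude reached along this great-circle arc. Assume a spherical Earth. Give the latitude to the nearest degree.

The great circle lies in the plane with unit normal n̂ = (p₁ × p₂)/|p₁ × p₂|.
Here n̂_z ≈ +0.471; the vertex latitude is φ_max = arccos|n̂_z| ≈ 61.9°.

≈ 62°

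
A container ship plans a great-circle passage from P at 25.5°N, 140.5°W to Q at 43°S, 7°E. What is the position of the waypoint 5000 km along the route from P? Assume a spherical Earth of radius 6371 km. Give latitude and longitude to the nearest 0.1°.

Write both endpoints as unit vectors p₁, p₂ with components (cos φ cos λ, cos φ sin λ, sin φ).
The central angle between the endpoints is δ = arccos(p₁·p₂) ≈ 2.587 rad (148.2°). The total great-circle distance is δ·R ≈ 2.587 × 6371 ≈ 16484 km, so the target fraction is f = 5000/16484 ≈ 0.303.
Interpolate at f ≈ 0.303 with slerp weights a = sin((1−f)δ)/sin δ ≈ 1.849, b = sin(fδ)/sin δ ≈ 1.343.
p = a·p₁ + b·p₂ ≈ (-0.313, -0.942, -0.120); φ = arcsin(p_z) ≈ -6.87°, λ = atan2(p_y, p_x) ≈ -108.39°.

≈ 6.9°S, 108.4°W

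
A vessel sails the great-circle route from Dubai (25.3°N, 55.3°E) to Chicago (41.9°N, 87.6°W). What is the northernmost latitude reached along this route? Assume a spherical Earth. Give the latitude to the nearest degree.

≈ 65°N

The great circle lies in the plane with unit normal n̂ = (p₁ × p₂)/|p₁ × p₂|.
Here n̂_z ≈ -0.419; the vertex latitude is φ_max = arccos|n̂_z| ≈ 65.2°.
Check via Clairaut: cos φ_max = |cos φ₁| · sin C = cos(25.3°)·sin(27.6°) ≈ 0.419, again giving ≈ 65.2°.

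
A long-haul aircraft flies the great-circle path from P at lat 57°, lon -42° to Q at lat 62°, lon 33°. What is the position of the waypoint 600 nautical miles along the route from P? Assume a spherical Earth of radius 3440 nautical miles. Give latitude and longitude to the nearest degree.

≈ lat 62°, lon -25°

From cos δ = sin φ₁ sin φ₂ + cos φ₁ cos φ₂ cos Δλ, the central angle is δ ≈ 0.632 rad (36.2°). The total great-circle distance is δ·R ≈ 0.632 × 3440 ≈ 2175 nmi, so the target fraction is f = 600/2175 ≈ 0.276.
Interpolate at f ≈ 0.276 with slerp weights a = sin((1−f)δ)/sin δ ≈ 0.748, b = sin(fδ)/sin δ ≈ 0.294.
p = a·p₁ + b·p₂ ≈ (0.418, -0.198, 0.887); φ = arcsin(p_z) ≈ 62.44°, λ = atan2(p_y, p_x) ≈ -25.27°.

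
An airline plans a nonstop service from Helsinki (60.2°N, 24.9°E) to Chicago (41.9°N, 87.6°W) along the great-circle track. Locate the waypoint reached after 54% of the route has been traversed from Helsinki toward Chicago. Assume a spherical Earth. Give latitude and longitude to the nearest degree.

Convert each endpoint to a unit vector on the sphere (x = cos φ cos λ, y = cos φ sin λ, z = sin φ).
The central angle between the endpoints is δ = arccos(p₁·p₂) ≈ 1.117 rad (64.0°).
Interpolate at f = 0.54 with slerp weights a = sin((1−f)δ)/sin δ ≈ 0.547, b = sin(fδ)/sin δ ≈ 0.631.
p = a·p₁ + b·p₂ ≈ (0.266, -0.355, 0.896); φ = arcsin(p_z) ≈ 63.66°, λ = atan2(p_y, p_x) ≈ -53.13°.

≈ (64°N, 53°W)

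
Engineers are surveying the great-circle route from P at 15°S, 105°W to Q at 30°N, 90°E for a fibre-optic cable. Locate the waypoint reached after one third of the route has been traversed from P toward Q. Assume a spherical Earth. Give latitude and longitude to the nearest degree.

Convert each endpoint to a unit vector on the sphere (x = cos φ cos λ, y = cos φ sin λ, z = sin φ).
The central angle between the endpoints is δ = arccos(p₁·p₂) ≈ 2.786 rad (159.6°).
Interpolate at f = 1/3 with slerp weights a = sin((1−f)δ)/sin δ ≈ 2.755, b = sin(fδ)/sin δ ≈ 2.300.
p = a·p₁ + b·p₂ ≈ (-0.689, -0.579, 0.437); φ = arcsin(p_z) ≈ 25.91°, λ = atan2(p_y, p_x) ≈ -139.97°.

≈ 26°N, 140°W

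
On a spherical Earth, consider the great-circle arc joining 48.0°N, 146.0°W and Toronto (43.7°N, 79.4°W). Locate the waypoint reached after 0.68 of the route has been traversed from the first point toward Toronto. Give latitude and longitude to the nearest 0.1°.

≈ 49.4°N, 98.8°W

Write both endpoints as unit vectors p₁, p₂ with components (cos φ cos λ, cos φ sin λ, sin φ).
The central angle between the endpoints is δ = arccos(p₁·p₂) ≈ 0.788 rad (45.1°).
Interpolate at f = 0.68 with slerp weights a = sin((1−f)δ)/sin δ ≈ 0.352, b = sin(fδ)/sin δ ≈ 0.720.
p = a·p₁ + b·p₂ ≈ (-0.099, -0.643, 0.759); φ = arcsin(p_z) ≈ 49.38°, λ = atan2(p_y, p_x) ≈ -98.79°.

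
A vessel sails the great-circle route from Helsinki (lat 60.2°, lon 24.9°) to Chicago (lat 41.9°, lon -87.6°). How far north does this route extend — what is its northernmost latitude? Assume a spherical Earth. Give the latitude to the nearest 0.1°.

≈ 67.7°

The great circle lies in the plane with unit normal n̂ = (p₁ × p₂)/|p₁ × p₂|.
Here n̂_z ≈ -0.380; the vertex latitude is φ_max = arccos|n̂_z| ≈ 67.7°.
Check via Clairaut: cos φ_max = |cos φ₁| · sin C = cos(60.2°)·sin(49.9°) ≈ 0.380, again giving ≈ 67.7°.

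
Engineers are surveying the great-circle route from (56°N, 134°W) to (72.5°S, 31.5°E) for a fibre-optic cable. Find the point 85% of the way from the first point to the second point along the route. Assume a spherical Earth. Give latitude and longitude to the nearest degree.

The haversine formula gives a central angle δ ≈ 2.835 rad (162.5°) between the endpoints.
Interpolate at f = 0.85 with slerp weights a = sin((1−f)δ)/sin δ ≈ 1.368, b = sin(fδ)/sin δ ≈ 2.216.
p = a·p₁ + b·p₂ ≈ (0.037, -0.202, -0.979); φ = arcsin(p_z) ≈ -78.14°, λ = atan2(p_y, p_x) ≈ -79.77°.

≈ (78°S, 80°W)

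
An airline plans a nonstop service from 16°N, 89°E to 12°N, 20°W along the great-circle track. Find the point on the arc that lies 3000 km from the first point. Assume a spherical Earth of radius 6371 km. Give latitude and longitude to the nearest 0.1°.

The haversine formula gives a central angle δ ≈ 1.822 rad (104.4°) between the endpoints. The total great-circle distance is δ·R ≈ 1.822 × 6371 ≈ 11610 km, so the target fraction is f = 3000/11610 ≈ 0.258.
Interpolate at f ≈ 0.258 with slerp weights a = sin((1−f)δ)/sin δ ≈ 1.008, b = sin(fδ)/sin δ ≈ 0.468.
p = a·p₁ + b·p₂ ≈ (0.447, 0.812, 0.375); φ = arcsin(p_z) ≈ 22.03°, λ = atan2(p_y, p_x) ≈ 61.14°.

≈ 22.0°N, 61.1°E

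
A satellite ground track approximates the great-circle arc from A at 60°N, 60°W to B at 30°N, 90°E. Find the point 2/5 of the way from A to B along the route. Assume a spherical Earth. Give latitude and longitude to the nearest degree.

≈ 76°N, 38°E

Write both endpoints as unit vectors p₁, p₂ with components (cos φ cos λ, cos φ sin λ, sin φ).
The central angle between the endpoints is δ = arccos(p₁·p₂) ≈ 1.513 rad (86.7°).
Interpolate at f = 2/5 with slerp weights a = sin((1−f)δ)/sin δ ≈ 0.789, b = sin(fδ)/sin δ ≈ 0.570.
p = a·p₁ + b·p₂ ≈ (0.197, 0.152, 0.969); φ = arcsin(p_z) ≈ 75.59°, λ = atan2(p_y, p_x) ≈ 37.54°.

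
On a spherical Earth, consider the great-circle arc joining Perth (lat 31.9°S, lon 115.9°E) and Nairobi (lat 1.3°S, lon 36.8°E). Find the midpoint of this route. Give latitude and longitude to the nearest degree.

Convert each endpoint to a unit vector on the sphere (x = cos φ cos λ, y = cos φ sin λ, z = sin φ).
The central angle between the endpoints is δ = arccos(p₁·p₂) ≈ 1.397 rad (80.1°).
Interpolate at f = 1/2 with slerp weights a = sin((1−f)δ)/sin δ ≈ 0.653, b = sin(fδ)/sin δ ≈ 0.653.
p = a·p₁ + b·p₂ ≈ (0.281, 0.890, -0.360); φ = arcsin(p_z) ≈ -21.09°, λ = atan2(p_y, p_x) ≈ 72.50°.

≈ lat 21°S, lon 72°E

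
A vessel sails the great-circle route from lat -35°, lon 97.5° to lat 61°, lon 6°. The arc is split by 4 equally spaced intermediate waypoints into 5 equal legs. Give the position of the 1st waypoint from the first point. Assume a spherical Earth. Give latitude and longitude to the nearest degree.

≈ lat -14°, lon 84°

From cos δ = sin φ₁ sin φ₂ + cos φ₁ cos φ₂ cos Δλ, the central angle is δ ≈ 2.108 rad (120.8°).
Interpolate at f = 1/5 with slerp weights a = sin((1−f)δ)/sin δ ≈ 1.156, b = sin(fδ)/sin δ ≈ 0.476.
p = a·p₁ + b·p₂ ≈ (0.106, 0.963, -0.247); φ = arcsin(p_z) ≈ -14.27°, λ = atan2(p_y, p_x) ≈ 83.71°.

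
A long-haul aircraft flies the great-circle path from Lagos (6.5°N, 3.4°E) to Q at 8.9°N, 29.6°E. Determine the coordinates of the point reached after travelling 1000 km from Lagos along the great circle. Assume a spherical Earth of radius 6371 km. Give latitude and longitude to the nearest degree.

≈ 8°N, 12°E

Write both endpoints as unit vectors p₁, p₂ with components (cos φ cos λ, cos φ sin λ, sin φ).
The central angle between the endpoints is δ = arccos(p₁·p₂) ≈ 0.455 rad (26.1°). The total great-circle distance is δ·R ≈ 0.455 × 6371 ≈ 2899 km, so the target fraction is f = 1000/2899 ≈ 0.345.
Interpolate at f ≈ 0.345 with slerp weights a = sin((1−f)δ)/sin δ ≈ 0.668, b = sin(fδ)/sin δ ≈ 0.356.
p = a·p₁ + b·p₂ ≈ (0.968, 0.213, 0.131); φ = arcsin(p_z) ≈ 7.51°, λ = atan2(p_y, p_x) ≈ 12.40°.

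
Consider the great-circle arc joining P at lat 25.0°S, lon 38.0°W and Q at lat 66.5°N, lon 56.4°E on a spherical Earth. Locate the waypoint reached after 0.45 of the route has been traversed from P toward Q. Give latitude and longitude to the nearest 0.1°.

≈ lat 22.1°N, lon 16.3°W

The haversine formula gives a central angle δ ≈ 1.999 rad (114.5°) between the endpoints.
Interpolate at f = 0.45 with slerp weights a = sin((1−f)δ)/sin δ ≈ 0.979, b = sin(fδ)/sin δ ≈ 0.861.
p = a·p₁ + b·p₂ ≈ (0.889, -0.261, 0.375); φ = arcsin(p_z) ≈ 22.05°, λ = atan2(p_y, p_x) ≈ -16.33°.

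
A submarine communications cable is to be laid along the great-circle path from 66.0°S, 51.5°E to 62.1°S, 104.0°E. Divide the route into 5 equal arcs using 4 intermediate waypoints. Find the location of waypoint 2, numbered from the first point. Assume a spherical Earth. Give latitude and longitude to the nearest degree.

The haversine formula gives a central angle δ ≈ 0.394 rad (22.6°) between the endpoints.
Interpolate at f = 2/5 with slerp weights a = sin((1−f)δ)/sin δ ≈ 0.610, b = sin(fδ)/sin δ ≈ 0.409.
p = a·p₁ + b·p₂ ≈ (0.108, 0.380, -0.919); φ = arcsin(p_z) ≈ -66.74°, λ = atan2(p_y, p_x) ≈ 74.10°.

≈ 67°S, 74°E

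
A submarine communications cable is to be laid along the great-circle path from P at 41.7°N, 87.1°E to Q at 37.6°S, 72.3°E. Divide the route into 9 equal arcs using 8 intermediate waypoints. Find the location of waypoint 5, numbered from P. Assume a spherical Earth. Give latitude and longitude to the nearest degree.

From cos δ = sin φ₁ sin φ₂ + cos φ₁ cos φ₂ cos Δλ, the central angle is δ ≈ 1.404 rad (80.4°).
Interpolate at f = 5/9 with slerp weights a = sin((1−f)δ)/sin δ ≈ 0.593, b = sin(fδ)/sin δ ≈ 0.713.
p = a·p₁ + b·p₂ ≈ (0.194, 0.980, -0.041); φ = arcsin(p_z) ≈ -2.35°, λ = atan2(p_y, p_x) ≈ 78.79°.

≈ 2°S, 79°E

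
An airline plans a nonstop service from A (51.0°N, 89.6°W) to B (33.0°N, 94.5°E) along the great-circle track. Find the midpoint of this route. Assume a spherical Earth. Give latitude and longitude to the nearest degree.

Write both endpoints as unit vectors p₁, p₂ with components (cos φ cos λ, cos φ sin λ, sin φ).
The central angle between the endpoints is δ = arccos(p₁·p₂) ≈ 1.674 rad (95.9°).
Interpolate at f = 1/2 with slerp weights a = sin((1−f)δ)/sin δ ≈ 0.747, b = sin(fδ)/sin δ ≈ 0.747.
p = a·p₁ + b·p₂ ≈ (-0.046, 0.154, 0.987); φ = arcsin(p_z) ≈ 80.73°, λ = atan2(p_y, p_x) ≈ 106.54°.

≈ (81°N, 107°E)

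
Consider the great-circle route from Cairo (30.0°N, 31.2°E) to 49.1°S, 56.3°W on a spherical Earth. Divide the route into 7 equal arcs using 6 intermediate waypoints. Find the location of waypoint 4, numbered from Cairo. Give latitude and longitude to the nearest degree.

Convert each endpoint to a unit vector on the sphere (x = cos φ cos λ, y = cos φ sin λ, z = sin φ).
The central angle between the endpoints is δ = arccos(p₁·p₂) ≈ 1.932 rad (110.7°).
Interpolate at f = 4/7 with slerp weights a = sin((1−f)δ)/sin δ ≈ 0.787, b = sin(fδ)/sin δ ≈ 0.954.
p = a·p₁ + b·p₂ ≈ (0.930, -0.167, -0.328); φ = arcsin(p_z) ≈ -19.14°, λ = atan2(p_y, p_x) ≈ -10.17°.

≈ 19°S, 10°W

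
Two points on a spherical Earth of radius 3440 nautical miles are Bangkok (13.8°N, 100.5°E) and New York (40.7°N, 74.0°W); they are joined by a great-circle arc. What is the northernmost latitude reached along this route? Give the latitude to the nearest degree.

≈ 85°N

The great circle lies in the plane with unit normal n̂ = (p₁ × p₂)/|p₁ × p₂|.
Here n̂_z ≈ -0.086; the vertex latitude is φ_max = arccos|n̂_z| ≈ 85.0°.
Check via Clairaut: cos φ_max = |cos φ₁| · sin C = cos(13.8°)·sin(5.1°) ≈ 0.086, again giving ≈ 85.0°.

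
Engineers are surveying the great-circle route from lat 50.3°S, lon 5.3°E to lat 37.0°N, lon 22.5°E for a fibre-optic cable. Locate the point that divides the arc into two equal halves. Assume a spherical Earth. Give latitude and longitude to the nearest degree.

The haversine formula gives a central angle δ ≈ 1.547 rad (88.6°) between the endpoints.
Interpolate at f = 1/2 with slerp weights a = sin((1−f)δ)/sin δ ≈ 0.699, b = sin(fδ)/sin δ ≈ 0.699.
p = a·p₁ + b·p₂ ≈ (0.960, 0.255, -0.117); φ = arcsin(p_z) ≈ -6.72°, λ = atan2(p_y, p_x) ≈ 14.86°.

≈ lat 7°S, lon 15°E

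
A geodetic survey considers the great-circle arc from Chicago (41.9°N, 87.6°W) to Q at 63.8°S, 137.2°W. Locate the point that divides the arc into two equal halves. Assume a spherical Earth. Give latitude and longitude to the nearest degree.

The haversine formula gives a central angle δ ≈ 1.967 rad (112.7°) between the endpoints.
Interpolate at f = 1/2 with slerp weights a = sin((1−f)δ)/sin δ ≈ 0.903, b = sin(fδ)/sin δ ≈ 0.903.
p = a·p₁ + b·p₂ ≈ (-0.264, -0.942, -0.207); φ = arcsin(p_z) ≈ -11.95°, λ = atan2(p_y, p_x) ≈ -105.67°.

≈ 12°S, 106°W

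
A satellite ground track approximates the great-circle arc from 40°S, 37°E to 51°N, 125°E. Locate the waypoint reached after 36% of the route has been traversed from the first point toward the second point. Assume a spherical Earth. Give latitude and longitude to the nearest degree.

≈ 6°S, 66°E

Convert each endpoint to a unit vector on the sphere (x = cos φ cos λ, y = cos φ sin λ, z = sin φ).
The central angle between the endpoints is δ = arccos(p₁·p₂) ≈ 2.075 rad (118.9°).
Interpolate at f = 0.36 with slerp weights a = sin((1−f)δ)/sin δ ≈ 1.108, b = sin(fδ)/sin δ ≈ 0.776.
p = a·p₁ + b·p₂ ≈ (0.398, 0.911, -0.110); φ = arcsin(p_z) ≈ -6.29°, λ = atan2(p_y, p_x) ≈ 66.39°.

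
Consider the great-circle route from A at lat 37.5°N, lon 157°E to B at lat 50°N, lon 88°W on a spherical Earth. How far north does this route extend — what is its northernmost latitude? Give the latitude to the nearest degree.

The great circle lies in the plane with unit normal n̂ = (p₁ × p₂)/|p₁ × p₂|.
Here n̂_z ≈ +0.477; the vertex latitude is φ_max = arccos|n̂_z| ≈ 61.5°.

≈ 61°N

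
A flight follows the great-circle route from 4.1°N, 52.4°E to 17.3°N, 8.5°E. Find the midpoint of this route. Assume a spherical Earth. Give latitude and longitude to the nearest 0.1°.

From cos δ = sin φ₁ sin φ₂ + cos φ₁ cos φ₂ cos Δλ, the central angle is δ ≈ 0.785 rad (45.0°).
Interpolate at f = 1/2 with slerp weights a = sin((1−f)δ)/sin δ ≈ 0.541, b = sin(fδ)/sin δ ≈ 0.541.
p = a·p₁ + b·p₂ ≈ (0.840, 0.504, 0.200); φ = arcsin(p_z) ≈ 11.51°, λ = atan2(p_y, p_x) ≈ 30.95°.

≈ 11.5°N, 31.0°E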